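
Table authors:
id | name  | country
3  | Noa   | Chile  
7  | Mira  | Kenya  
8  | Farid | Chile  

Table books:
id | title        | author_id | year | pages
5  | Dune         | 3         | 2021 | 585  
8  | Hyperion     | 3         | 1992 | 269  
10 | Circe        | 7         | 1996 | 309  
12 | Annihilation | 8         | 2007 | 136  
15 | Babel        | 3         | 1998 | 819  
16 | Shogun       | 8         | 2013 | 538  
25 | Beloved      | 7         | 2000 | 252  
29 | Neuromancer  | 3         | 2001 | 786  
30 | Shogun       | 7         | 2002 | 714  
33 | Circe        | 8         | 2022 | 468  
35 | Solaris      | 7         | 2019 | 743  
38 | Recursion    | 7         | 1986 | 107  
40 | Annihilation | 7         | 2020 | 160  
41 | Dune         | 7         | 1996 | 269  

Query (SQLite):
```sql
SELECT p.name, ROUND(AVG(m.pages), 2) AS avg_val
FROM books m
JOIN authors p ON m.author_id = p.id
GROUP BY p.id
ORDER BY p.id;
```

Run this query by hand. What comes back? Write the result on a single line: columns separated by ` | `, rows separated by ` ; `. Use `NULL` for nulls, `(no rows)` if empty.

Join each books row to its authors via author_id.
Group joined rows by authors.id; compute ROUND(AVG(m.pages), 2) per group.
  3: ids {5, 8, 15, 29} → ROUND(AVG(m.pages), 2)=614.75
  7: ids {10, 25, 30, 35, 38, 40, 41} → ROUND(AVG(m.pages), 2)=364.86
  8: ids {12, 16, 33} → ROUND(AVG(m.pages), 2)=380.67

Noa | 614.75 ; Mira | 364.86 ; Farid | 380.67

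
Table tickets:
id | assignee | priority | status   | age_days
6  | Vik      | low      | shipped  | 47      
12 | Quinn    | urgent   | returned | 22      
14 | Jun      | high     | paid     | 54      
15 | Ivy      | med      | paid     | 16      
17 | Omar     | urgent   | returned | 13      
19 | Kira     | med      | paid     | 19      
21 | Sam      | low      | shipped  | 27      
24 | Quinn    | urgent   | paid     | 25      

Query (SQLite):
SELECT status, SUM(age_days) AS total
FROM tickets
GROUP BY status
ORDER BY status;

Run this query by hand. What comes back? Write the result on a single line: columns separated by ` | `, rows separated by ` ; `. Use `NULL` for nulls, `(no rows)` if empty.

Partition tickets by status; compute SUM(age_days) within each group.
  paid: ids {14, 15, 19, 24} → SUM(age_days)=114
  returned: ids {12, 17} → SUM(age_days)=35
  shipped: ids {6, 21} → SUM(age_days)=74

paid | 114 ; returned | 35 ; shipped | 74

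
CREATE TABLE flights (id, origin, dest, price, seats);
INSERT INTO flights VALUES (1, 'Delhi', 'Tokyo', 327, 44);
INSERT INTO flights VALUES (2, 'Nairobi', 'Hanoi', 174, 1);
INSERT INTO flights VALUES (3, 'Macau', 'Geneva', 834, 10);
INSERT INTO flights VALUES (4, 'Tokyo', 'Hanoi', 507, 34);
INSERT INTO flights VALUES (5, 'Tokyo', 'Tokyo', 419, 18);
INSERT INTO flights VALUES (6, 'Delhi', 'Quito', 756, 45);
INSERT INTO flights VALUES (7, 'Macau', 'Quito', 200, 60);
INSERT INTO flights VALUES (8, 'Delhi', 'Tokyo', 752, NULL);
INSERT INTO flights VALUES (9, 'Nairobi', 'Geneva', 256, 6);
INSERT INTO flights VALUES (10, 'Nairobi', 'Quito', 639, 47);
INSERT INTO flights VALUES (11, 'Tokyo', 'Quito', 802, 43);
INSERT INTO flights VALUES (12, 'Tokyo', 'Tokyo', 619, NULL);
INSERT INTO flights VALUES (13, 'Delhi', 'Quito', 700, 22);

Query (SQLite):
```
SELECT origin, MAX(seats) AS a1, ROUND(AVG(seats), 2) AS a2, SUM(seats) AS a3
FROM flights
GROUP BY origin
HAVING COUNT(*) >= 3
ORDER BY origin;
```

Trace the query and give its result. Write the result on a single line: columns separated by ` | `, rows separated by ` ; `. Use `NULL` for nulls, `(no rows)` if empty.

Delhi | 45 | 37 | 111 ; Nairobi | 47 | 18 | 54 ; Tokyo | 43 | 31.67 | 95

Group flights by origin.
Per group compute: MAX(seats), ROUND(AVG(seats), 2), SUM(seats).
HAVING: drop groups with fewer than 3 rows.
  Delhi: ids {1, 6, 8, 13} → MAX(seats)=45, ROUND(AVG(seats), 2)=37, SUM(seats)=111
  Macau: ids {3, 7} → MAX(seats)=60, ROUND(AVG(seats), 2)=35, SUM(seats)=70
  Nairobi: ids {2, 9, 10} → MAX(seats)=47, ROUND(AVG(seats), 2)=18, SUM(seats)=54
  Tokyo: ids {4, 5, 11, 12} → MAX(seats)=43, ROUND(AVG(seats), 2)=31.67, SUM(seats)=95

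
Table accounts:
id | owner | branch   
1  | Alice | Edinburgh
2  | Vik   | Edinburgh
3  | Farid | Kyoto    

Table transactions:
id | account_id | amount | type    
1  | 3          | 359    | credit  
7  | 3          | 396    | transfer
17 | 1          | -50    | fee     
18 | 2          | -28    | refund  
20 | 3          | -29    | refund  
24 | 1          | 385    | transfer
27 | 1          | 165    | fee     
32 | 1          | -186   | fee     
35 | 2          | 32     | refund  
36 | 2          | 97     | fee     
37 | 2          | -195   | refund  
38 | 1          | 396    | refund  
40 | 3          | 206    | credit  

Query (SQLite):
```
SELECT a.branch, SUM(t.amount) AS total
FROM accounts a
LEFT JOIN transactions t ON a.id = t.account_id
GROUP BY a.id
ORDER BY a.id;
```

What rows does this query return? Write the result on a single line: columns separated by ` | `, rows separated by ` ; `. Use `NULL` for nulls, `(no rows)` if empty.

Edinburgh | 710 ; Edinburgh | -94 ; Kyoto | 932

LEFT JOIN keeps every accounts row; unmatched ones get NULL for transactions columns.
Group by accounts.id and compute SUM(t.amount). SUM over an all-NULL group is NULL.
  1: ids {17, 24, 27, 32, 38} → SUM(t.amount)=710
  2: ids {18, 35, 36, 37} → SUM(t.amount)=-94
  3: ids {1, 7, 20, 40} → SUM(t.amount)=932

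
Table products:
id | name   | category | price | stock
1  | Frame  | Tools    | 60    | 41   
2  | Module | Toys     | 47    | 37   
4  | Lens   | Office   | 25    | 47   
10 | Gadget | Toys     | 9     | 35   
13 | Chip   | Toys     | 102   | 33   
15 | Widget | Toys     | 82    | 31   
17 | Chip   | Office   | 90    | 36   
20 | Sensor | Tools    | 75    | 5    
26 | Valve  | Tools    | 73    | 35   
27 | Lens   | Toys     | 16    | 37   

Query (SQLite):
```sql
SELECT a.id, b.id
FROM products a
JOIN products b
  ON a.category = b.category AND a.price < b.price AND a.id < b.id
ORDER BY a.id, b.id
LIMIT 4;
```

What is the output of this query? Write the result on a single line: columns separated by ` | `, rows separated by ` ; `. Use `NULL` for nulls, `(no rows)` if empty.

1 | 20 ; 1 | 26 ; 2 | 13 ; 2 | 15

Pairs (a,b) with same category, a.price < b.price, a.id < b.id.
category groups: Office:{4,17} Tools:{1,20,26} Toys:{2,10,13,15,27}
Ordered by (a.id, b.id); first 4.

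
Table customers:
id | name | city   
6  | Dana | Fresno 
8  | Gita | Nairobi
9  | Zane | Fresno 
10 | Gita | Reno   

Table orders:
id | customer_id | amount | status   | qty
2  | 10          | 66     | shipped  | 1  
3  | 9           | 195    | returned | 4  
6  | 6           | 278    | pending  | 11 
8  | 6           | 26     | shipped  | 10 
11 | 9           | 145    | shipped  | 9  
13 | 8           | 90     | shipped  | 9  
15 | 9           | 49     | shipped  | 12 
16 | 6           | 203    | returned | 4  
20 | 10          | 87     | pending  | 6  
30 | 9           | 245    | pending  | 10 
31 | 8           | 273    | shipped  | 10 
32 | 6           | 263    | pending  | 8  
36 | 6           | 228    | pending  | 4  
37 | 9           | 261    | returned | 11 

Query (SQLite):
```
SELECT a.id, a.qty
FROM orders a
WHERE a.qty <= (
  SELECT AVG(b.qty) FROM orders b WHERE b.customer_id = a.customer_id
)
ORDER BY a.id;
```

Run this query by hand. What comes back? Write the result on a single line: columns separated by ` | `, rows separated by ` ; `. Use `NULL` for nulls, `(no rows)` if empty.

2 | 1 ; 3 | 4 ; 11 | 9 ; 13 | 9 ; 16 | 4 ; 36 | 4

For each orders row a, compute AVG(qty) over rows sharing a.customer_id.
Keep row a if a.qty <= that per-group AVG.
  customer_id=6: AVG(qty) = 7.4
  customer_id=8: AVG(qty) = 9.5
  customer_id=9: AVG(qty) = 9.2
  customer_id=10: AVG(qty) = 3.5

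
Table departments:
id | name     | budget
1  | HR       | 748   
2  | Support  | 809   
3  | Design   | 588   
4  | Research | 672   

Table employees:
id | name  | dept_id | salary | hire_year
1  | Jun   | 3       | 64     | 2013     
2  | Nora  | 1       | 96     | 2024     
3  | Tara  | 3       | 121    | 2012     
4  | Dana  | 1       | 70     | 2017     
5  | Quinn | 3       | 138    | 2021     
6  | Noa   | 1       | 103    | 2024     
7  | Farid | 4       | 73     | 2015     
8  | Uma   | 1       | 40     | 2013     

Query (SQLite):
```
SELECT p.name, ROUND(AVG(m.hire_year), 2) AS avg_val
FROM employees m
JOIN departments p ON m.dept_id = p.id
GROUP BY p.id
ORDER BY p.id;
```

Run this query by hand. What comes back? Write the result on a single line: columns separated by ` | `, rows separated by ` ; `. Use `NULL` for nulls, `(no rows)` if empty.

HR | 2019.5 ; Design | 2015.33 ; Research | 2015

Join each employees row to its departments via dept_id.
Group joined rows by departments.id; compute ROUND(AVG(m.hire_year), 2) per group.
  1: ids {2, 4, 6, 8} → ROUND(AVG(m.hire_year), 2)=2019.5
  3: ids {1, 3, 5} → ROUND(AVG(m.hire_year), 2)=2015.33
  4: ids {7} → ROUND(AVG(m.hire_year), 2)=2015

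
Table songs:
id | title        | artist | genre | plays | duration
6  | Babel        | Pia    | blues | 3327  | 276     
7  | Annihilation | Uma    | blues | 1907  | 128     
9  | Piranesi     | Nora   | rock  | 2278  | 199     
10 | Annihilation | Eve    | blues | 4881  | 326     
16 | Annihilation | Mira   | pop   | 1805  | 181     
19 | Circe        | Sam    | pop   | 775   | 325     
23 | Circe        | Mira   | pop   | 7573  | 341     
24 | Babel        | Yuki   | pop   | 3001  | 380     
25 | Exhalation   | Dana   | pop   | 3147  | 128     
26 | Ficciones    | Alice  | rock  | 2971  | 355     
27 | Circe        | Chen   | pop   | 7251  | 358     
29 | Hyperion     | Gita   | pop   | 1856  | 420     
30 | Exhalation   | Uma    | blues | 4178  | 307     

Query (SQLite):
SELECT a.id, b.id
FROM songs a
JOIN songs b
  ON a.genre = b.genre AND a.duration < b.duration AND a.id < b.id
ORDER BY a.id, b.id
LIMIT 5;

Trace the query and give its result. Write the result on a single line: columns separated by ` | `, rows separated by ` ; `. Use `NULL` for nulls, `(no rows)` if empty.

Pairs (a,b) with same genre, a.duration < b.duration, a.id < b.id.
genre groups: blues:{6,7,10,30} pop:{16,19,23,24,25,27,29} rock:{9,26}
Ordered by (a.id, b.id); first 5.

6 | 10 ; 6 | 30 ; 7 | 10 ; 7 | 30 ; 9 | 26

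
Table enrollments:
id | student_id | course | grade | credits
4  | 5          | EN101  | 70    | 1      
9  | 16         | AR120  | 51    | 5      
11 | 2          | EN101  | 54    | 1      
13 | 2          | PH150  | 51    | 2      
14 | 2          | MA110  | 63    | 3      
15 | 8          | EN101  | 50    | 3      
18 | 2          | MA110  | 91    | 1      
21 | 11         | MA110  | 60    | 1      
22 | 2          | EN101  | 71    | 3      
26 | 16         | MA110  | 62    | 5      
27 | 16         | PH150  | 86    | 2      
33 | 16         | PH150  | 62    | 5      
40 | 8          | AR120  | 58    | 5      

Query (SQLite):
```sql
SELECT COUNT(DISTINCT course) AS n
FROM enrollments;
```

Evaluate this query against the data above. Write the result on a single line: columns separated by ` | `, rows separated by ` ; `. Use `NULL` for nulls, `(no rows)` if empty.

4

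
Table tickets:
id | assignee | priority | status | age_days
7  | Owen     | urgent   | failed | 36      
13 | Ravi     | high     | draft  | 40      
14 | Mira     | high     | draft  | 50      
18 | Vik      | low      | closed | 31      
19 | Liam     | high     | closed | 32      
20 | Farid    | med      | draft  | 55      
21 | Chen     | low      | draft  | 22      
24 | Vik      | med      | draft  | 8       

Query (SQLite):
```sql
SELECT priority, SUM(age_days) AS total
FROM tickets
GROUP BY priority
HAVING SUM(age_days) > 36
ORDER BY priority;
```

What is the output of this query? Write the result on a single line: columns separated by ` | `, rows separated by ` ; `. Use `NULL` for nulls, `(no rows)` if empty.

high | 122 ; low | 53 ; med | 63

Partition tickets by priority; compute SUM(age_days) within each group.
HAVING: keep groups where SUM(age_days) > 36.
  high: ids {13, 14, 19} → SUM(age_days)=122
  low: ids {18, 21} → SUM(age_days)=53
  med: ids {20, 24} → SUM(age_days)=63
  urgent: ids {7} → SUM(age_days)=36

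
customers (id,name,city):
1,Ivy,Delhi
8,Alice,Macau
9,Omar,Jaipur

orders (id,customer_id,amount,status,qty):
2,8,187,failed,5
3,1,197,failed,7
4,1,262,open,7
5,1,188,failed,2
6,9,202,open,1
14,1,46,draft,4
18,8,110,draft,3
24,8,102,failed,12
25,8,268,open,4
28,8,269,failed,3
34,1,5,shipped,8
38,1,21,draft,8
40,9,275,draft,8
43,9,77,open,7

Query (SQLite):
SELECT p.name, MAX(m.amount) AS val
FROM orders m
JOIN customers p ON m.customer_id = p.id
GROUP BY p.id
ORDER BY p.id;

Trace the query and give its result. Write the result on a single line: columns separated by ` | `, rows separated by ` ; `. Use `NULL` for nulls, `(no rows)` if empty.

Ivy | 262 ; Alice | 269 ; Omar | 275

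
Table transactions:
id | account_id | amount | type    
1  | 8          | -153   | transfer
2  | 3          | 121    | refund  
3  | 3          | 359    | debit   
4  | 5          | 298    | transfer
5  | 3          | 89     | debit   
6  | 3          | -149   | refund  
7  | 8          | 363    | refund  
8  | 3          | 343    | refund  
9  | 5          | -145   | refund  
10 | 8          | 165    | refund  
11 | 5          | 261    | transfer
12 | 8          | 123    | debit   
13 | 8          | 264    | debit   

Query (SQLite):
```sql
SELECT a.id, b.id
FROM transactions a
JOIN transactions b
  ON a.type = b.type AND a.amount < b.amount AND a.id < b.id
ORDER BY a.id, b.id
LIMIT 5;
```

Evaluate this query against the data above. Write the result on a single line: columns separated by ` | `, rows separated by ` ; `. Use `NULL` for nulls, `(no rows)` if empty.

Pairs (a,b) with same type, a.amount < b.amount, a.id < b.id.
type groups: debit:{3,5,12,13} refund:{2,6,7,8,9,10} transfer:{1,4,11}
Ordered by (a.id, b.id); first 5.

1 | 4 ; 1 | 11 ; 2 | 7 ; 2 | 8 ; 2 | 10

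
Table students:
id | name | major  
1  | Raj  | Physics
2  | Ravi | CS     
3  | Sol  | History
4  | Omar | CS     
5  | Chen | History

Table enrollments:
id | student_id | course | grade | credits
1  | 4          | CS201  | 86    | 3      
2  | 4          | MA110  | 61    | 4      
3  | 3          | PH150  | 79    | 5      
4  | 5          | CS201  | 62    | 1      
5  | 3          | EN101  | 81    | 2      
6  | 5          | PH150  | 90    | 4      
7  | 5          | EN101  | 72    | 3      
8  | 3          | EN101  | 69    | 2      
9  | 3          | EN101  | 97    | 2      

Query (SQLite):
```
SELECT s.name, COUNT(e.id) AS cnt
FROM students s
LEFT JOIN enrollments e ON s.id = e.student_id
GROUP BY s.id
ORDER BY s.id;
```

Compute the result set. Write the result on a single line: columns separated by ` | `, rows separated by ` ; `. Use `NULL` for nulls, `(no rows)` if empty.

LEFT JOIN keeps every students row; unmatched ones get NULL for enrollments columns.
Group by students.id and compute COUNT(e.id). COUNT(col) of an all-NULL group is 0.
  1: ids {—} → COUNT(e.id)=0
  2: ids {—} → COUNT(e.id)=0
  3: ids {3, 5, 8, 9} → COUNT(e.id)=4
  4: ids {1, 2} → COUNT(e.id)=2
  5: ids {4, 6, 7} → COUNT(e.id)=3

Raj | 0 ; Ravi | 0 ; Sol | 4 ; Omar | 2 ; Chen | 3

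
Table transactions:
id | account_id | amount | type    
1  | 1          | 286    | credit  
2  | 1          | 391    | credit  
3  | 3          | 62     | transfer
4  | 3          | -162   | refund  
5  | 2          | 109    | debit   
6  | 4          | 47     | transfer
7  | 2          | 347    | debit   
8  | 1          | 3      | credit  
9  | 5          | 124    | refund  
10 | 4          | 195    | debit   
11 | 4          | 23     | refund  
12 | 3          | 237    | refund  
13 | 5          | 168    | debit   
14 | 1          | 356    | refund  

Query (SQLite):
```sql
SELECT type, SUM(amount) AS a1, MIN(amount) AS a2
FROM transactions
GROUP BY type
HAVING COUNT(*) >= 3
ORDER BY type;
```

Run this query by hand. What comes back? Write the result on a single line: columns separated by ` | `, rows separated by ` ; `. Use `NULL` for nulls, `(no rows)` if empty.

Group transactions by type.
Per group compute: SUM(amount), MIN(amount).
HAVING: drop groups with fewer than 3 rows.
  credit: ids {1, 2, 8} → SUM(amount)=680, MIN(amount)=3
  debit: ids {5, 7, 10, 13} → SUM(amount)=819, MIN(amount)=109
  refund: ids {4, 9, 11, 12, 14} → SUM(amount)=578, MIN(amount)=-162
  transfer: ids {3, 6} → SUM(amount)=109, MIN(amount)=47

credit | 680 | 3 ; debit | 819 | 109 ; refund | 578 | -162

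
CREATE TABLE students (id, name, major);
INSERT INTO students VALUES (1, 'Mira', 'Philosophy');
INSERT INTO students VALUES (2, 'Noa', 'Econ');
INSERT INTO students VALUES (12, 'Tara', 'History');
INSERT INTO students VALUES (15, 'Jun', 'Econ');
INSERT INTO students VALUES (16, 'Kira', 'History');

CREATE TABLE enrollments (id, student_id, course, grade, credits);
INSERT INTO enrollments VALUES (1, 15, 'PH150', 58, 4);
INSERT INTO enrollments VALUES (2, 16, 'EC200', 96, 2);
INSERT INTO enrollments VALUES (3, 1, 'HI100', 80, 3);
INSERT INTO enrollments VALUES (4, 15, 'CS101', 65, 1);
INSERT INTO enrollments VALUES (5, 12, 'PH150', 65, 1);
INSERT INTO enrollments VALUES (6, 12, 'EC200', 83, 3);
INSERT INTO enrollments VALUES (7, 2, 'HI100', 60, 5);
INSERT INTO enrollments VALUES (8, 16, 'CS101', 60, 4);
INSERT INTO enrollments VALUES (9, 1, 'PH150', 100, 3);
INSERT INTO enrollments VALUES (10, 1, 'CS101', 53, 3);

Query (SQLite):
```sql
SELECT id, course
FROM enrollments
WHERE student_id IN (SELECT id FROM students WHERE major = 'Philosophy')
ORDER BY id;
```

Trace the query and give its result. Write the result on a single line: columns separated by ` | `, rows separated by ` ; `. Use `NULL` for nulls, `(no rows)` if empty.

3 | HI100 ; 9 | PH150 ; 10 | CS101

Inner query: students.id where major = 'Philosophy'.
Outer: keep enrollments rows whose student_id is in that set.
Inner query → {1}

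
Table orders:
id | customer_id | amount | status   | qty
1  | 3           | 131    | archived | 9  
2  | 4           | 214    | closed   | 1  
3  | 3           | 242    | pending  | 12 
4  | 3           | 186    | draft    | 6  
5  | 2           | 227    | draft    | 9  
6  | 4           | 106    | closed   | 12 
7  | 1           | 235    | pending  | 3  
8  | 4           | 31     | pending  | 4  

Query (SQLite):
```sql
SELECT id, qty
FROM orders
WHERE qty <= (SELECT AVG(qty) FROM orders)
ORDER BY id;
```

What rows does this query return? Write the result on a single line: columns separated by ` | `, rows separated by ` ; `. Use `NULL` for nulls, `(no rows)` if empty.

Scalar subquery: AVG(qty) over all orders rows = 7.0.
Keep rows where qty <= that value.

2 | 1 ; 4 | 6 ; 7 | 3 ; 8 | 4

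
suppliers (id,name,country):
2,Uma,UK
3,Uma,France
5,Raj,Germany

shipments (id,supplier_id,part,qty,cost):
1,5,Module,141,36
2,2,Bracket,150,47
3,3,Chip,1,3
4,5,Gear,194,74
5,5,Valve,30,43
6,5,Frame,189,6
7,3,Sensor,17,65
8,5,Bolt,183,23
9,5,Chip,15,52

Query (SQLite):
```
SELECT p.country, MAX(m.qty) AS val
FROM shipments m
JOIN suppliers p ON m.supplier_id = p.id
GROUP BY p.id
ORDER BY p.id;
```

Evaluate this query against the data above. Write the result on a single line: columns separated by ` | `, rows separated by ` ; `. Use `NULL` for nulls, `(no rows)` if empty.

Join each shipments row to its suppliers via supplier_id.
Group joined rows by suppliers.id; compute MAX(m.qty) per group.
  2: ids {2} → MAX(m.qty)=150
  3: ids {3, 7} → MAX(m.qty)=17
  5: ids {1, 4, 5, 6, 8, 9} → MAX(m.qty)=194

UK | 150 ; France | 17 ; Germany | 194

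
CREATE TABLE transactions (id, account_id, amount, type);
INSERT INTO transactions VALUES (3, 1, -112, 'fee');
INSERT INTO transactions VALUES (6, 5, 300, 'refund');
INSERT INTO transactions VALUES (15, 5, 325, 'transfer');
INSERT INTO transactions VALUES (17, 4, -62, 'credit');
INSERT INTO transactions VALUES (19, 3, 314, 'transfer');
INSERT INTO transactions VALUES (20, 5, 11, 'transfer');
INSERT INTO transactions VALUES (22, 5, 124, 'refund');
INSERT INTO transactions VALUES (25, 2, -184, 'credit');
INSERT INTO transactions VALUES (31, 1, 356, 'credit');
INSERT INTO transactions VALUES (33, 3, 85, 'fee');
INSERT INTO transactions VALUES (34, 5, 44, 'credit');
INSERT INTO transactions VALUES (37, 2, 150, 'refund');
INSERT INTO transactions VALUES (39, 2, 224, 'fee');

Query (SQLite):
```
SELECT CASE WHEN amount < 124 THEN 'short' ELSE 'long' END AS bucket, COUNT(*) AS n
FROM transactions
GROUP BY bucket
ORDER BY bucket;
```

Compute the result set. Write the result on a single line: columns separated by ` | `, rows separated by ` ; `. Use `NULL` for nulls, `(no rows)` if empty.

Bucket rows by amount < 124 → 'short' else 'long'; count each bucket.

long | 7 ; short | 6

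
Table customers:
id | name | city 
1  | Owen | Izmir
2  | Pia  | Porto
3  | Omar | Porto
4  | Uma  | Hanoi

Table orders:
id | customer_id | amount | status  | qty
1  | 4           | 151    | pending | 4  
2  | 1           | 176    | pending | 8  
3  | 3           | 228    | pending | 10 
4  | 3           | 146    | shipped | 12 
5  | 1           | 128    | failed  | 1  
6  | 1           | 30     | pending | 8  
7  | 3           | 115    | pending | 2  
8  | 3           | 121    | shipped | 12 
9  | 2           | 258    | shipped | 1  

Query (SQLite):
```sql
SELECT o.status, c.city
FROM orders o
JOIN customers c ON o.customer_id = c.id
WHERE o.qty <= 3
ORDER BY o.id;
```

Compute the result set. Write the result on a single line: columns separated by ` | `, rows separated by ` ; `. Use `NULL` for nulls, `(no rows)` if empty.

Each orders row matches the customers row where customer_id = customers.id.
Then keep rows with o.qty <= 3.

failed | Izmir ; pending | Porto ; shipped | Porto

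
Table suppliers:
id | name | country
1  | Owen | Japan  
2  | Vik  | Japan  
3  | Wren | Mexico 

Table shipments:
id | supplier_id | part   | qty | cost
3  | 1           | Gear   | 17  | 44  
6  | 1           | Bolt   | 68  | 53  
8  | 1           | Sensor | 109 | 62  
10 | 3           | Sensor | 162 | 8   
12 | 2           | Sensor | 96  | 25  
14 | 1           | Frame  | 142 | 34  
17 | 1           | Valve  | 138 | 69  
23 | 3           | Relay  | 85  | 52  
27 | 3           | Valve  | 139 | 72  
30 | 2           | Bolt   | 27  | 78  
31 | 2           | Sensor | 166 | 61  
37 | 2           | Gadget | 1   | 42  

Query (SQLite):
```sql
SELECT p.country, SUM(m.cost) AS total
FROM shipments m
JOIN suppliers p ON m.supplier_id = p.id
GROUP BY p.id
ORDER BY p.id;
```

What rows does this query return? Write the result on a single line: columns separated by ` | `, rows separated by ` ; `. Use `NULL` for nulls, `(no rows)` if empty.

Japan | 262 ; Japan | 206 ; Mexico | 132

Join each shipments row to its suppliers via supplier_id.
Group joined rows by suppliers.id; compute SUM(m.cost) per group.
  1: ids {3, 6, 8, 14, 17} → SUM(m.cost)=262
  2: ids {12, 30, 31, 37} → SUM(m.cost)=206
  3: ids {10, 23, 27} → SUM(m.cost)=132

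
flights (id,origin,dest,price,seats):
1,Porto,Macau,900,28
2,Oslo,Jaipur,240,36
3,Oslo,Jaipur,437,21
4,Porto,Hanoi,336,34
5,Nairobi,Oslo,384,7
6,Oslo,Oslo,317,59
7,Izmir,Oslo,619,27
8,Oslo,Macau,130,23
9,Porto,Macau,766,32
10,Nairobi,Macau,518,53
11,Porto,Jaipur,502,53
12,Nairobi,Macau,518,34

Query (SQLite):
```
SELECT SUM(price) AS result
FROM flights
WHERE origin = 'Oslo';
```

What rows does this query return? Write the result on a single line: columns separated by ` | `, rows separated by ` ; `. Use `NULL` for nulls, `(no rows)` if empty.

1124

Rows where origin='Oslo' → price values: [240, 437, 317, 130].
SUM of non-NULL values = 1124.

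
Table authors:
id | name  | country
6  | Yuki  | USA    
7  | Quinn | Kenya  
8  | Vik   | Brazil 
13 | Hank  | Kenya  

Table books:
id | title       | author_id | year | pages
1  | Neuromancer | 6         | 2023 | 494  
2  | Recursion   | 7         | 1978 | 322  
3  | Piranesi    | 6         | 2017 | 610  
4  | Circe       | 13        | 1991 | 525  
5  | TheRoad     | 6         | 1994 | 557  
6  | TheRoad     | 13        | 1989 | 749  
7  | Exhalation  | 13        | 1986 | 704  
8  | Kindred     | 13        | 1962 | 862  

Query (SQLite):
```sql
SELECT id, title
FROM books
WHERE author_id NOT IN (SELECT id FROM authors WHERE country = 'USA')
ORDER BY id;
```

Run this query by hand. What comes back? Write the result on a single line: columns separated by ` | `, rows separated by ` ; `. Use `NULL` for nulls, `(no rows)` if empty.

Inner query: authors.id where country = 'USA'.
Outer: keep books rows whose author_id is not in that set.
Inner query → {6}

2 | Recursion ; 4 | Circe ; 6 | TheRoad ; 7 | Exhalation ; 8 | Kindred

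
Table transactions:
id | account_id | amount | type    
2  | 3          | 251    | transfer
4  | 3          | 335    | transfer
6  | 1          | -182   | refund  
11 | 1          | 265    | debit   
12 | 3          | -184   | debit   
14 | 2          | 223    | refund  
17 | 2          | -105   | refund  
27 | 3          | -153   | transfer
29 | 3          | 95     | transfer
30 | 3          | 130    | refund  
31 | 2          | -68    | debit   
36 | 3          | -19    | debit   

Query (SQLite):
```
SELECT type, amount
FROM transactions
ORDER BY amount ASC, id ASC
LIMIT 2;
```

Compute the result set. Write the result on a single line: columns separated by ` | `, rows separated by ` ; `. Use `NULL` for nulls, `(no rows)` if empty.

Sort by amount asc, tiebreak id asc: (-184, id=12), (-182, id=6), (-153, id=27), (-105, id=17), (-68, id=31) …. Take first 2.

debit | -184 ; refund | -182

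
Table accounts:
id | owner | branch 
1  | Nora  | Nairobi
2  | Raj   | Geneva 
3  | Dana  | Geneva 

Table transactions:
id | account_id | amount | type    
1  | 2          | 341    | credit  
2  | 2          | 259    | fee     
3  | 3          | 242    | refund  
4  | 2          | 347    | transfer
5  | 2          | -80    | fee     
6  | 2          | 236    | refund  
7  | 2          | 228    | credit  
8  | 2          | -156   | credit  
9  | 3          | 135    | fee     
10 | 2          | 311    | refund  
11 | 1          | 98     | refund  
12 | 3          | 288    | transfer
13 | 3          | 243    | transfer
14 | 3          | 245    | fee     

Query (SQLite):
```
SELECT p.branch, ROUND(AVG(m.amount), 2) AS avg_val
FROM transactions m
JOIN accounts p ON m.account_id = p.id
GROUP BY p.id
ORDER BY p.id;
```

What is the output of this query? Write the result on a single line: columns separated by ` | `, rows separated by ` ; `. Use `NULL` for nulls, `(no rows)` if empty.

Nairobi | 98 ; Geneva | 185.75 ; Geneva | 230.6

Join each transactions row to its accounts via account_id.
Group joined rows by accounts.id; compute ROUND(AVG(m.amount), 2) per group.
  1: ids {11} → ROUND(AVG(m.amount), 2)=98
  2: ids {1, 2, 4, 5, 6, 7, 8, 10} → ROUND(AVG(m.amount), 2)=185.75
  3: ids {3, 9, 12, 13, 14} → ROUND(AVG(m.amount), 2)=230.6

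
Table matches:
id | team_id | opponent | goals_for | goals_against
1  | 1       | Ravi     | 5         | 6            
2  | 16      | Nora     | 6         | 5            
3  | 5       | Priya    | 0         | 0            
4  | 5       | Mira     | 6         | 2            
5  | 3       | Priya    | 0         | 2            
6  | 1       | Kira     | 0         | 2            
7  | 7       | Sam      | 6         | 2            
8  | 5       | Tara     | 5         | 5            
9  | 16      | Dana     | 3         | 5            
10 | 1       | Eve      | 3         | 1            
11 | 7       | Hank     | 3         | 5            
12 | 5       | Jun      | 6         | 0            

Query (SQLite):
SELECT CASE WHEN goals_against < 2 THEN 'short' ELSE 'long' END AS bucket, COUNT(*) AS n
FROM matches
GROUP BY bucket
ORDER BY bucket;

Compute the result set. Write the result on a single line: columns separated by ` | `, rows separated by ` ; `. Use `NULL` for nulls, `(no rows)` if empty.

Bucket rows by goals_against < 2 → 'short' else 'long'; count each bucket.

long | 9 ; short | 3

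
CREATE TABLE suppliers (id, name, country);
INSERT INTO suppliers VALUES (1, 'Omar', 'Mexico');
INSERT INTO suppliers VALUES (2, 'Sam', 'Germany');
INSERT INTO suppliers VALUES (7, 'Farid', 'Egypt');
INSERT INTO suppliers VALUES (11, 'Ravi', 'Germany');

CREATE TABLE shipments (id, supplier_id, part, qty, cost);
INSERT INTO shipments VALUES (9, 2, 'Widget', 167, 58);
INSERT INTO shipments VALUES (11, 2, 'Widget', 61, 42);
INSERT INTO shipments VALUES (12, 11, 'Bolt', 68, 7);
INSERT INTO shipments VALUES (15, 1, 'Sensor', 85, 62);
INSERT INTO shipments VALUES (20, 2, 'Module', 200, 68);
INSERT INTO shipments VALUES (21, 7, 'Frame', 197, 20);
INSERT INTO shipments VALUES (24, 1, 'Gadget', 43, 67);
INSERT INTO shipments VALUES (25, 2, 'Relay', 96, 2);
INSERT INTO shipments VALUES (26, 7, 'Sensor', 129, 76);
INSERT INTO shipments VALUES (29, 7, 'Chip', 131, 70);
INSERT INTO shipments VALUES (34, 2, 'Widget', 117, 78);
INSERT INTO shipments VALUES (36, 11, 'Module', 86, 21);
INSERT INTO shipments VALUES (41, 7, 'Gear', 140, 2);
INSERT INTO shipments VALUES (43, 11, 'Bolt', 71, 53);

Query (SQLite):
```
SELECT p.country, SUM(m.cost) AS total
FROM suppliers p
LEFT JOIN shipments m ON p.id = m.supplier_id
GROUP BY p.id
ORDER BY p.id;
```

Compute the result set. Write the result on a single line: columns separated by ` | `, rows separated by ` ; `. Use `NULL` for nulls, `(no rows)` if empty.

LEFT JOIN keeps every suppliers row; unmatched ones get NULL for shipments columns.
Group by suppliers.id and compute SUM(m.cost). SUM over an all-NULL group is NULL.
  1: ids {15, 24} → SUM(m.cost)=129
  2: ids {9, 11, 20, 25, 34} → SUM(m.cost)=248
  7: ids {21, 26, 29, 41} → SUM(m.cost)=168
  11: ids {12, 36, 43} → SUM(m.cost)=81

Mexico | 129 ; Germany | 248 ; Egypt | 168 ; Germany | 81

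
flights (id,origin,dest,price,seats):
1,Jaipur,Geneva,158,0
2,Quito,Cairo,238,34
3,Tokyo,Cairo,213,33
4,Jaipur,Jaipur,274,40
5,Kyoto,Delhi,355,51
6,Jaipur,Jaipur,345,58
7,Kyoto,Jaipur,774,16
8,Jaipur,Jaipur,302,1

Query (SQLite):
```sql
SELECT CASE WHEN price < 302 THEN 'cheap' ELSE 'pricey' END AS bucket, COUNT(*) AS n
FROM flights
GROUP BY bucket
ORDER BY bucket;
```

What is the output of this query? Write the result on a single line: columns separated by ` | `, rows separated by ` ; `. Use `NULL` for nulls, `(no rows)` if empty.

cheap | 4 ; pricey | 4

Bucket rows by price < 302 → 'cheap' else 'pricey'; count each bucket.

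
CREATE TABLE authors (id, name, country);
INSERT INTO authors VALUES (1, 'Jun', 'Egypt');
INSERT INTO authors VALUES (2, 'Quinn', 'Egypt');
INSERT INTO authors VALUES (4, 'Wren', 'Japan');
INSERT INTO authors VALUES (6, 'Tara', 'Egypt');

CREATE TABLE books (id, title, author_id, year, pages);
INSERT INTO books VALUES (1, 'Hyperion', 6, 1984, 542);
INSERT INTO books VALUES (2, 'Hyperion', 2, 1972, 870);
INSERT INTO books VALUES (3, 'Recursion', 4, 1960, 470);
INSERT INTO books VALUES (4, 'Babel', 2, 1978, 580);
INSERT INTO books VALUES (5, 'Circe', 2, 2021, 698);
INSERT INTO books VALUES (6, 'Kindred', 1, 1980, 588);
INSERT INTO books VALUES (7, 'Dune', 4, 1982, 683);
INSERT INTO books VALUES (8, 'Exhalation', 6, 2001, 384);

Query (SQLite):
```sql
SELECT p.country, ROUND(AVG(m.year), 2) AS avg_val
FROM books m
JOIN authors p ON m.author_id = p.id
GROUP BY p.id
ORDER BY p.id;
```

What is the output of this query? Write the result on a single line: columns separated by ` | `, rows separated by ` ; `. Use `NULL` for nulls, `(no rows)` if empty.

Join each books row to its authors via author_id.
Group joined rows by authors.id; compute ROUND(AVG(m.year), 2) per group.
  1: ids {6} → ROUND(AVG(m.year), 2)=1980
  2: ids {2, 4, 5} → ROUND(AVG(m.year), 2)=1990.33
  4: ids {3, 7} → ROUND(AVG(m.year), 2)=1971
  6: ids {1, 8} → ROUND(AVG(m.year), 2)=1992.5

Egypt | 1980 ; Egypt | 1990.33 ; Japan | 1971 ; Egypt | 1992.5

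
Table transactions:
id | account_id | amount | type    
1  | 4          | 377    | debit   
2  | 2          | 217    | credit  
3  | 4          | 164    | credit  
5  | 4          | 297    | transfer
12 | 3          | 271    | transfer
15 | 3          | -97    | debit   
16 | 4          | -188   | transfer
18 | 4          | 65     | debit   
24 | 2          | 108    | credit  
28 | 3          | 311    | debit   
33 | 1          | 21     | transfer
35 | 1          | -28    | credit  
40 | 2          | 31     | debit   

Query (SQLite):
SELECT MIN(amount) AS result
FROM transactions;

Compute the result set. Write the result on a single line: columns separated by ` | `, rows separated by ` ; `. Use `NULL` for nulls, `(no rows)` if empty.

-188

All amount values: [377, 217, 164, 297, 271, -97, -188, 65, 108, 311, 21, -28, 31].
MIN of non-NULL values = -188.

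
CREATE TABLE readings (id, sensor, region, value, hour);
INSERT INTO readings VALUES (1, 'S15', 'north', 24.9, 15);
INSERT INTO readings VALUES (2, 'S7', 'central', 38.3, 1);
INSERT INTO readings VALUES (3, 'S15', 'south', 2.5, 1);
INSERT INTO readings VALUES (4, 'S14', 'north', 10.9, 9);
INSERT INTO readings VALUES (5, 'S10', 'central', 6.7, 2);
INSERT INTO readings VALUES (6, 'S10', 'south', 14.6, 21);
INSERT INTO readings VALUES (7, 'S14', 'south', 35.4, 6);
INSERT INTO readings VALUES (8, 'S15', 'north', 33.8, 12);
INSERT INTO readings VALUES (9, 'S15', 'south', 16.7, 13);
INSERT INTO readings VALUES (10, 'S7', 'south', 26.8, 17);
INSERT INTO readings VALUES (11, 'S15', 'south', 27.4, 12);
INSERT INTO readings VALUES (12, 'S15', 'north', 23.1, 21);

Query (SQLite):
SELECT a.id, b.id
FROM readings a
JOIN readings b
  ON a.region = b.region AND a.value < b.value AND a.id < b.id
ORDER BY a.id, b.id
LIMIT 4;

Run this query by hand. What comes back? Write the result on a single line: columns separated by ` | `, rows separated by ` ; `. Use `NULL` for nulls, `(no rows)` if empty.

Pairs (a,b) with same region, a.value < b.value, a.id < b.id.
region groups: central:{2,5} north:{1,4,8,12} south:{3,6,7,9,10,11}
Ordered by (a.id, b.id); first 4.

1 | 8 ; 3 | 6 ; 3 | 7 ; 3 | 9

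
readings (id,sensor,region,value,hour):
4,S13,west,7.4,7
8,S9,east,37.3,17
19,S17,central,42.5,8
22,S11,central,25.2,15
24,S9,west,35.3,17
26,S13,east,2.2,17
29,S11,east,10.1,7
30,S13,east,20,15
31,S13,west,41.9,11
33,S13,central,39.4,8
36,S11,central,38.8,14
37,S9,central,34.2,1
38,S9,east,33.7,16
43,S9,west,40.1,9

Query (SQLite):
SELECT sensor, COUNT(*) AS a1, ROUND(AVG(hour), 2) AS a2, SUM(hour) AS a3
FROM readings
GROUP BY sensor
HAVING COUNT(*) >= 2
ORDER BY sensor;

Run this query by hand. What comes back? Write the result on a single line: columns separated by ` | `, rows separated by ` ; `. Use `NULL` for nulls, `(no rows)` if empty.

S11 | 3 | 12 | 36 ; S13 | 5 | 11.6 | 58 ; S9 | 5 | 12 | 60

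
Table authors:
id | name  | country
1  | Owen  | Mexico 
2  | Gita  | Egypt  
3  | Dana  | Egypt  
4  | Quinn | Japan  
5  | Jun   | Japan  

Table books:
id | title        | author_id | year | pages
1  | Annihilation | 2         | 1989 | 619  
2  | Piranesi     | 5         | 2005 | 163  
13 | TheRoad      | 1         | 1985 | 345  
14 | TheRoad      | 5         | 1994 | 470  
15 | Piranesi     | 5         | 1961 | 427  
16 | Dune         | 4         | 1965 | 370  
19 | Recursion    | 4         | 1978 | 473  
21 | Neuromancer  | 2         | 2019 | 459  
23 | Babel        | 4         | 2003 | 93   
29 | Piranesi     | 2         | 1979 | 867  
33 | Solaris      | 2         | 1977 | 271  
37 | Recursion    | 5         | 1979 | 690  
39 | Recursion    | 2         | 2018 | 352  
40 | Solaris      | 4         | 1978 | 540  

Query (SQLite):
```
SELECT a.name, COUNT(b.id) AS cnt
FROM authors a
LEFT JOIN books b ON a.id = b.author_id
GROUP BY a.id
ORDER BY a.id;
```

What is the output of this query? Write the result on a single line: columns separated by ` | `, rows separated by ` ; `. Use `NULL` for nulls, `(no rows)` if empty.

LEFT JOIN keeps every authors row; unmatched ones get NULL for books columns.
Group by authors.id and compute COUNT(b.id). COUNT(col) of an all-NULL group is 0.
  1: ids {13} → COUNT(b.id)=1
  2: ids {1, 21, 29, 33, 39} → COUNT(b.id)=5
  3: ids {—} → COUNT(b.id)=0
  4: ids {16, 19, 23, 40} → COUNT(b.id)=4
  5: ids {2, 14, 15, 37} → COUNT(b.id)=4

Owen | 1 ; Gita | 5 ; Dana | 0 ; Quinn | 4 ; Jun | 4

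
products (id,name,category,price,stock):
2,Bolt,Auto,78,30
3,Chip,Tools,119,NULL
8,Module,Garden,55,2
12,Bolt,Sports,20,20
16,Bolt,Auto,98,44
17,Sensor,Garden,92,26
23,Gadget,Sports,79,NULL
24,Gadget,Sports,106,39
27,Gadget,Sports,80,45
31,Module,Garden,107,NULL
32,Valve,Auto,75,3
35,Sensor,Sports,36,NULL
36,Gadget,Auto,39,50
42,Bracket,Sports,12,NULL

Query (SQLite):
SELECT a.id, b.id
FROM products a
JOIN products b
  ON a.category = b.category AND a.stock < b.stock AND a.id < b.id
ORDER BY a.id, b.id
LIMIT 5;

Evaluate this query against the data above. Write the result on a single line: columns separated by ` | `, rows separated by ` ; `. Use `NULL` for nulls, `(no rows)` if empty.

2 | 16 ; 2 | 36 ; 8 | 17 ; 12 | 24 ; 12 | 27

Pairs (a,b) with same category, a.stock < b.stock, a.id < b.id.
category groups: Auto:{2,16,32,36} Garden:{8,17,31} Sports:{12,23,24,27,35,42} Tools:{3}
Ordered by (a.id, b.id); first 5.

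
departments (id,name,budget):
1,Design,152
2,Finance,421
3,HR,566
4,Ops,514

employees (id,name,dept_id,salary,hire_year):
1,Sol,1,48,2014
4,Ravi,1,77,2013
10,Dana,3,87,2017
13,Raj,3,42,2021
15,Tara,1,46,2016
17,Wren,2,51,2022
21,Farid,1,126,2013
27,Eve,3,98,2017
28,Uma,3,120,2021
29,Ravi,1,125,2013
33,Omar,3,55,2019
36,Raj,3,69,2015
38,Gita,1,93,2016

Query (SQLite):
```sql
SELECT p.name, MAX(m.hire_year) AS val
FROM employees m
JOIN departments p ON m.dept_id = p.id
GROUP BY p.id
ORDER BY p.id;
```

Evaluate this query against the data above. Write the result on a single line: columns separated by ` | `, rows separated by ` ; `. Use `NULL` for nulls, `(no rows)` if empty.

Join each employees row to its departments via dept_id.
Group joined rows by departments.id; compute MAX(m.hire_year) per group.
  1: ids {1, 4, 15, 21, 29, 38} → MAX(m.hire_year)=2016
  2: ids {17} → MAX(m.hire_year)=2022
  3: ids {10, 13, 27, 28, 33, 36} → MAX(m.hire_year)=2021

Design | 2016 ; Finance | 2022 ; HR | 2021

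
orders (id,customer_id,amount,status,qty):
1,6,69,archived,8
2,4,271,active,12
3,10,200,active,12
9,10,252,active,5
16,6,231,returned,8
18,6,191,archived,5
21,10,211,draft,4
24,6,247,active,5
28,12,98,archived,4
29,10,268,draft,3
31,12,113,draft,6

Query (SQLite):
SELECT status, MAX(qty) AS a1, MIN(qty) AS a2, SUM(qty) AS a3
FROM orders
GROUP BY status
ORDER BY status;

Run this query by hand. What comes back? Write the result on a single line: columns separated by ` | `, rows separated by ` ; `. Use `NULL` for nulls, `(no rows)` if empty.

Group orders by status.
Per group compute: MAX(qty), MIN(qty), SUM(qty).
  active: ids {2, 3, 9, 24} → MAX(qty)=12, MIN(qty)=5, SUM(qty)=34
  archived: ids {1, 18, 28} → MAX(qty)=8, MIN(qty)=4, SUM(qty)=17
  draft: ids {21, 29, 31} → MAX(qty)=6, MIN(qty)=3, SUM(qty)=13
  returned: ids {16} → MAX(qty)=8, MIN(qty)=8, SUM(qty)=8

active | 12 | 5 | 34 ; archived | 8 | 4 | 17 ; draft | 6 | 3 | 13 ; returned | 8 | 8 | 8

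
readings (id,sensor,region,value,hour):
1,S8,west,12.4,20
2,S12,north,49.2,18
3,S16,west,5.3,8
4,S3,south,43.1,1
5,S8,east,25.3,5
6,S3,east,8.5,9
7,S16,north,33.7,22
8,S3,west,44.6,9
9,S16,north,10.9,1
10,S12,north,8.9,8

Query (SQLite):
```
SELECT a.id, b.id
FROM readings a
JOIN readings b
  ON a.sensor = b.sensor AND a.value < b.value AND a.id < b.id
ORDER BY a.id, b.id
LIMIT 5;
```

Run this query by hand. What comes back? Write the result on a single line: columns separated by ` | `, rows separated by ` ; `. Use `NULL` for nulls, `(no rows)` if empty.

1 | 5 ; 3 | 7 ; 3 | 9 ; 4 | 8 ; 6 | 8

Pairs (a,b) with same sensor, a.value < b.value, a.id < b.id.
sensor groups: S12:{2,10} S16:{3,7,9} S3:{4,6,8} S8:{1,5}
Ordered by (a.id, b.id); first 5.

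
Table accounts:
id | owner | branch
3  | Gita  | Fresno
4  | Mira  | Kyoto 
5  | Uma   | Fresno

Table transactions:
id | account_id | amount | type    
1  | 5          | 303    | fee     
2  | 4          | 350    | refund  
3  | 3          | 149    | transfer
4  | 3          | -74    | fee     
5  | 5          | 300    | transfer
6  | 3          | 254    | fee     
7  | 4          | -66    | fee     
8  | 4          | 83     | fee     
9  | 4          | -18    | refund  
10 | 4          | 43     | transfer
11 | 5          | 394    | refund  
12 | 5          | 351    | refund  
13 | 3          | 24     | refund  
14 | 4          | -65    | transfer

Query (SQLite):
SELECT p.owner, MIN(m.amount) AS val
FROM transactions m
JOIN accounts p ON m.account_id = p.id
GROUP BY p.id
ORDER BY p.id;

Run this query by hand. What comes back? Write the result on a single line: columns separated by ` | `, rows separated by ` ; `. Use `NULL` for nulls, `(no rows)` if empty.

Join each transactions row to its accounts via account_id.
Group joined rows by accounts.id; compute MIN(m.amount) per group.
  3: ids {3, 4, 6, 13} → MIN(m.amount)=-74
  4: ids {2, 7, 8, 9, 10, 14} → MIN(m.amount)=-66
  5: ids {1, 5, 11, 12} → MIN(m.amount)=300

Gita | -74 ; Mira | -66 ; Uma | 300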